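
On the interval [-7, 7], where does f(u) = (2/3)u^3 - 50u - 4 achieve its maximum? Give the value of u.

f'(u) = 2u^2 - 50, which vanishes at u = -5 and u = 5.
Candidates: f(-7) = 352/3, f(-5) = 488/3, f(5) = -512/3, f(7) = -376/3.
Hence the absolute maximum is 488/3 at u = -5.

-5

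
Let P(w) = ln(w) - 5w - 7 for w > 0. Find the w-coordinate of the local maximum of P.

P'(w) = 1/w − 5 = 0 gives w = 1/5.
P''(w) = -1/w², which is negative for w > 0, so this is a local maximum.
P(1/5) = 1·ln(1/5) - 1 - 7 ≈ -9.6094.

1/5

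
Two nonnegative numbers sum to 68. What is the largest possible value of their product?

1156

With x + y = 68, the product is P(x) = x(68 − x).
P'(x) = 68 − 2x = 0 gives x = 34; P'' = −2 < 0, so this is the maximum.
P = 34·34 = 1156.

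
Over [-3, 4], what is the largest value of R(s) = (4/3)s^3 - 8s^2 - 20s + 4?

44/3

R'(s) = 4s^2 - 16s - 20, whose only zero in [-3, 4] is s = -1.
Candidates: R(-3) = -44, R(-1) = 44/3, R(4) = -356/3.
So the maximum is R(-1) = 44/3.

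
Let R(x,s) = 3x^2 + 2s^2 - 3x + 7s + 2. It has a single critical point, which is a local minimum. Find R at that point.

-39/8

∂R/∂x = 6x - 3 = 0 and ∂R/∂s = 4s + 7 = 0, so (x, s) = (1/2, -7/4).
The Hessian has R_{xx} = 6, R_{ss} = 4, R_{xs} = 0, giving D = 24 > 0 with R_{xx} > 0, so the point is a local minimum.
R(1/2, -7/4) = -39/8.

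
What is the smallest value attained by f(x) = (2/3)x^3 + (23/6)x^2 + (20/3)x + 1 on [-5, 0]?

-119/6

f'(x) = 2x^2 + (23/3)x + 20/3, which vanishes at x = -5/2 and x = -4/3.
Evaluating at the critical points and endpoints: f(-5) = -119/6, f(-5/2) = -17/8, f(-4/3) = -215/81, f(0) = 1.
Hence the absolute minimum is -119/6 at x = -5.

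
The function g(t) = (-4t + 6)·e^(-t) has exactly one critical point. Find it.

5/2

Differentiating with the product rule gives g'(t) = (4t - 10)·e^(-t). Since e^(-t) > 0, the only critical point is t = 5/2.
g''(5/2) has the same sign as 4 > 0, so this is a local minimum.
g(5/2) = (-4)·e^(-5/2) ≈ -0.3283.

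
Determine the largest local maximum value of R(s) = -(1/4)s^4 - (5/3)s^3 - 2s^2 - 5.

Critical points: R'(s) = -s^3 - 5s^2 - 4s vanishes at s = -4, -1, 0.
Since R''(s) = -3s^2 - 10s - 4, we get R''(-4) = -12 < 0 ⇒ local maximum; R''(-1) = 3 > 0 ⇒ local minimum; R''(0) = -4 < 0 ⇒ local maximum.
The largest local maximum is R(-4) = 17/3.

17/3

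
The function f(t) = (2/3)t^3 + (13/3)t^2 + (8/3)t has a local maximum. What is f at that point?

f'(t) = 2t^2 + (26/3)t + 8/3 = 0 at t = -4, -1/3.
Since f''(t) = 4t + 26/3, we get f''(-4) = -22/3 < 0 ⇒ local maximum; f''(-1/3) = 22/3 > 0 ⇒ local minimum.
Thus f has its local maximum at t = -4, with value 16.

16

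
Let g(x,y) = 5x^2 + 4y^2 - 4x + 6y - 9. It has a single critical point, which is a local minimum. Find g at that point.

-241/20

∂g/∂x = 10x - 4 = 0 and ∂g/∂y = 8y + 6 = 0, so (x, y) = (2/5, -3/4).
The Hessian has g_{xx} = 10, g_{yy} = 8, g_{xy} = 0, giving D = 80 > 0 with g_{xx} > 0, so the point is a local minimum.
g(2/5, -3/4) = -241/20.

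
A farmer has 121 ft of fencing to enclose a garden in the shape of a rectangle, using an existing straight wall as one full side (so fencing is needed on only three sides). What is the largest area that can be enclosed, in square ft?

14641/8

Let the sides perpendicular to the wall have length x and the parallel side y, so 2x + y = 121 and the area is A = xy = x(121 − 2x).
A'(x) = 121 − 4x = 0 gives x = 121/4, and A''(x) = −4 < 0 confirms a maximum.
Then y = 121 − 2·121/4 = 121/2 and A = 14641/8.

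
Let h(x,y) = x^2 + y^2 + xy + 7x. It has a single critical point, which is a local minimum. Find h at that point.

-49/3

∂h/∂x = 2x + y + 7 = 0 and ∂h/∂y = x + 2y = 0, so (x, y) = (-14/3, 7/3).
The Hessian has h_{xx} = 2, h_{yy} = 2, h_{xy} = 1, giving D = 3 > 0 with h_{xx} > 0, so the point is a local minimum.
h(-14/3, 7/3) = -49/3.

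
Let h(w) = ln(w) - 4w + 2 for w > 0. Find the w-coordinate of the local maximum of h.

h'(w) = 1/w − 4 = 0 gives w = 1/4.
h''(w) = -1/w², which is negative for w > 0, so this is a local maximum.
h(1/4) = 1·ln(1/4) - 1 + 2 ≈ -0.3863.

1/4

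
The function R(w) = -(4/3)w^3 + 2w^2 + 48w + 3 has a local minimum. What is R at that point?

Critical points: R'(w) = -4w^2 + 4w + 48 vanishes at w = -3, 4.
Second-derivative test with R''(w) = -8w + 4: R''(-3) = 28 > 0 ⇒ local minimum; R''(4) = -28 < 0 ⇒ local maximum.
So the local minimum value is R(-3) = -87.

-87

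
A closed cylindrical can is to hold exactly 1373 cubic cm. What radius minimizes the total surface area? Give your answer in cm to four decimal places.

With radius r and height h, πr²h = 1373 so h = 1373/(πr²), and S(r) = 2πr² + 2πrh = 2πr² + 2·1373/r.
S'(r) = 4πr − 2·1373/r² = 0 ⇒ r³ = 1373/(2π), so r ≈ 6.0232 and h = 2r ≈ 12.0465.
S''(r) = 4π + 4·1373/r³ > 0, so this is the minimum; S ≈ 683.8511.

6.0232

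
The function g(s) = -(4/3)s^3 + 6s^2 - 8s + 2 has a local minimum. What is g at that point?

-4/3

g'(s) = -4s^2 + 12s - 8 = 0 at s = 1, 2.
Since g''(s) = -8s + 12, we get g''(1) = 4 > 0 ⇒ local minimum; g''(2) = -4 < 0 ⇒ local maximum.
Thus g has its local minimum at s = 1, with value -4/3.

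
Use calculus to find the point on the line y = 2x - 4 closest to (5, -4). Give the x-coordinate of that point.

1

Minimize D(x)^2 = (x - 5)^2 + (2x)^2.
d/dx[D^2] = 2(x - 5) + 2·2·(2x) = 0 ⇒ x = 1.
Then y = -2 and the distance is √(20) ≈ 4.4721.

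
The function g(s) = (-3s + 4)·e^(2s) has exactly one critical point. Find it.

By the product rule, g'(s) = (-6s + 5)·e^(2s). Since e^(2s) > 0, the only critical point is s = 5/6.
g''(5/6) has the same sign as -6 < 0, so this is a local maximum.
g(5/6) = (3/2)·e^(5/3) ≈ 7.9417.

5/6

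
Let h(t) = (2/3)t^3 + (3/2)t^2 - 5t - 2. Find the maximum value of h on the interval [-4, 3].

h'(t) = 2t^2 + 3t - 5, which vanishes at t = -5/2 and t = 1.
Evaluating at the critical points and endpoints: h(-4) = -2/3, h(-5/2) = 227/24, h(1) = -29/6, h(3) = 29/2.
So the maximum is h(3) = 29/2.

29/2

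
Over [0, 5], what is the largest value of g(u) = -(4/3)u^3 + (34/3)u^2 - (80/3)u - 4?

The derivative is -4u^2 + (68/3)u - 80/3, which vanishes at u = 5/3 and u = 4.
Compare values at every candidate in [0, 5]: g(0) = -4,  g(5/3) = -1874/81,  g(4) = -44/3,  g(5) = -62/3.
Hence the absolute maximum is -4 at u = 0.

-4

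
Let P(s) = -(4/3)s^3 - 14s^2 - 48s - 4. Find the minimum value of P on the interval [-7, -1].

P'(s) = -4s^2 - 28s - 48, which vanishes at s = -4 and s = -3.
Candidates: P(-7) = 310/3; P(-4) = 148/3; P(-3) = 50; P(-1) = 94/3.
The minimum over the interval is 94/3, attained at s = -1.

94/3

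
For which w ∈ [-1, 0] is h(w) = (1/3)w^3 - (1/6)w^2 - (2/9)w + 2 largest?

-1/3

Differentiating, h'(w) = w^2 - (1/3)w - 2/9; whose only zero in [-1, 0] is w = -1/3.
Candidates: h(-1) = 31/18,  h(-1/3) = 331/162,  h(0) = 2.
So the maximum is h(-1/3) = 331/162.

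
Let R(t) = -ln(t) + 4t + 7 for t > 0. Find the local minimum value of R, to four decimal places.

R'(t) = -1/t + 4 = 0 gives t = 1/4.
R''(t) = 1/t², which is positive for t > 0, so this is a local minimum.
R(1/4) = -1·ln(1/4) + 1 + 7 ≈ 9.3863.

9.3863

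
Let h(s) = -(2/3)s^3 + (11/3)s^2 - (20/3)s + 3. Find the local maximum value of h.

h'(s) = -2s^2 + (22/3)s - 20/3 = 0 at s = 5/3, 2.
h''(s) = -4s + 22/3. h''(5/3) = 2/3 > 0 ⇒ local minimum; h''(2) = -2/3 < 0 ⇒ local maximum.
The local maximum is h(2) = -1.

-1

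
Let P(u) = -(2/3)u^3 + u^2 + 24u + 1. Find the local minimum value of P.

P'(u) = -2u^2 + 2u + 24 = 0 at u = -3, 4.
P''(u) = -4u + 2. P''(-3) = 14 > 0 ⇒ local minimum; P''(4) = -14 < 0 ⇒ local maximum.
Thus P has its local minimum at u = -3, with value -44.

-44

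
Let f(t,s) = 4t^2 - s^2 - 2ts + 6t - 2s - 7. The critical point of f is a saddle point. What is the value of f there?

-46/5

∂f/∂t = 8t - 2s + 6 = 0 and ∂f/∂s = -2t - 2s - 2 = 0, so (t, s) = (-4/5, -1/5).
The Hessian has f_{tt} = 8, f_{ss} = -2, f_{ts} = -2, giving D = -20 < 0, so the point is a saddle point.
f(-4/5, -1/5) = -46/5.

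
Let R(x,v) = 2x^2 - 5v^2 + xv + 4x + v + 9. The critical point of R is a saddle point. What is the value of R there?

7

∂R/∂x = 4x + v + 4 = 0 and ∂R/∂v = x - 10v + 1 = 0, so (x, v) = (-1, 0).
The Hessian has R_{xx} = 4, R_{vv} = -10, R_{xv} = 1, giving D = -41 < 0, so the point is a saddle point.
R(-1, 0) = 7.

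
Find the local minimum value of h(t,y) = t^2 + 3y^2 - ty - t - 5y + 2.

-1

∂h/∂t = 2t - y - 1 = 0 and ∂h/∂y = -t + 6y - 5 = 0, so (t, y) = (1, 1).
The Hessian has h_{tt} = 2, h_{yy} = 6, h_{ty} = -1, giving D = 11 > 0 with h_{tt} > 0, so the point is a local minimum.
h(1, 1) = -1.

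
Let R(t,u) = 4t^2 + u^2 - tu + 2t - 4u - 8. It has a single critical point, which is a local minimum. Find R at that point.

-12

∂R/∂t = 8t - u + 2 = 0 and ∂R/∂u = -t + 2u - 4 = 0, so (t, u) = (0, 2).
The Hessian has R_{tt} = 8, R_{uu} = 2, R_{tu} = -1, giving D = 15 > 0 with R_{tt} > 0, so the point is a local minimum.
R(0, 2) = -12.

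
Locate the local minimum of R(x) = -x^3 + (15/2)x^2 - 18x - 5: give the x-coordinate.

R'(x) = -3x^2 + 15x - 18. Setting R'(x) = 0 gives x ∈ {2, 3}.
R''(x) = -6x + 15. R''(2) = 3 > 0 ⇒ local minimum; R''(3) = -3 < 0 ⇒ local maximum.
Thus R has its local minimum at x = 2, with value -19.

2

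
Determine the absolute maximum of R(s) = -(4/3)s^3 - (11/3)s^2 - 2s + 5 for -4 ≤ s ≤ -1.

119/3

The derivative is -4s^2 - (22/3)s - 2, whose only zero in [-4, -1] is s = -3/2.
Candidates: R(-4) = 119/3,  R(-3/2) = 17/4,  R(-1) = 14/3.
So the maximum is R(-4) = 119/3.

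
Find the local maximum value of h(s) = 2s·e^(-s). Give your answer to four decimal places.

h'(s) = 2·e^(-s) + (2s)·(-1)·e^(-s) = (-2s + 2)·e^(-s). Since e^(-s) > 0, the only critical point is s = 1.
h''(1) has the same sign as -2 < 0, so this is a local maximum.
h(1) = (2)·e^(-1) ≈ 0.7358.

0.7358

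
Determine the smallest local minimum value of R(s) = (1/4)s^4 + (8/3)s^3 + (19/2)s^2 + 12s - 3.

R'(s) = s^3 + 8s^2 + 19s + 12. Setting R'(s) = 0 gives s ∈ {-4, -3, -1}.
Second-derivative test with R''(s) = 3s^2 + 16s + 19: R''(-4) = 3 > 0 ⇒ local minimum; R''(-3) = -2 < 0 ⇒ local maximum; R''(-1) = 6 > 0 ⇒ local minimum.
The smallest local minimum is R(-1) = -95/12.

-95/12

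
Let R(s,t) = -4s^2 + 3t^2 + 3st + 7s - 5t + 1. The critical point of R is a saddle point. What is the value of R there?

11/3

∂R/∂s = -8s + 3t + 7 = 0 and ∂R/∂t = 3s + 6t - 5 = 0, so (s, t) = (1, 1/3).
The Hessian has R_{ss} = -8, R_{tt} = 6, R_{st} = 3, giving D = -57 < 0, so the point is a saddle point.
R(1, 1/3) = 11/3.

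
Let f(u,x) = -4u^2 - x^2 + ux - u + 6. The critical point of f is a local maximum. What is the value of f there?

91/15

∂f/∂u = -8u + x - 1 = 0 and ∂f/∂x = u - 2x = 0, so (u, x) = (-2/15, -1/15).
The Hessian has f_{uu} = -8, f_{xx} = -2, f_{ux} = 1, giving D = 15 > 0 with f_{uu} < 0, so the point is a local maximum.
f(-2/15, -1/15) = 91/15.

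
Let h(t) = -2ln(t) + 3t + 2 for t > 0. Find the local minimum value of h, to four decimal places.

4.8109

h'(t) = -2/t + 3 = 0 gives t = 2/3.
h''(t) = 2/t², which is positive for t > 0, so this is a local minimum.
h(2/3) = -2·ln(2/3) + 2 + 2 ≈ 4.8109.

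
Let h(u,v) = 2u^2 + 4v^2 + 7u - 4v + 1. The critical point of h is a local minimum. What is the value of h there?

∂h/∂u = 4u + 7 = 0 and ∂h/∂v = 8v - 4 = 0, so (u, v) = (-7/4, 1/2).
The Hessian has h_{uu} = 4, h_{vv} = 8, h_{uv} = 0, giving D = 32 > 0 with h_{uu} > 0, so the point is a local minimum.
h(-7/4, 1/2) = -49/8.

-49/8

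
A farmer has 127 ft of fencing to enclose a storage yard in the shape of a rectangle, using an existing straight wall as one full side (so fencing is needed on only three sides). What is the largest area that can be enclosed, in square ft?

16129/8

Let the sides perpendicular to the wall have length x and the parallel side y, so 2x + y = 127 and the area is A = xy = x(127 − 2x).
A'(x) = 127 − 4x = 0 gives x = 127/4, and A''(x) = −4 < 0 confirms a maximum.
Then y = 127 − 2·127/4 = 127/2 and A = 16129/8.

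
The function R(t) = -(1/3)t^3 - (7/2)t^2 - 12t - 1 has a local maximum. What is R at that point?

R'(t) = -t^2 - 7t - 12 = 0 at t = -4, -3.
Since R''(t) = -2t - 7, we get R''(-4) = 1 > 0 ⇒ local minimum; R''(-3) = -1 < 0 ⇒ local maximum.
So the local maximum value is R(-3) = 25/2.

25/2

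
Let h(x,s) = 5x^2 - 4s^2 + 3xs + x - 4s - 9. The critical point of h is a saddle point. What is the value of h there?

∂h/∂x = 10x + 3s + 1 = 0 and ∂h/∂s = 3x - 8s - 4 = 0, so (x, s) = (4/89, -43/89).
The Hessian has h_{xx} = 10, h_{ss} = -8, h_{xs} = 3, giving D = -89 < 0, so the point is a saddle point.
h(4/89, -43/89) = -713/89.

-713/89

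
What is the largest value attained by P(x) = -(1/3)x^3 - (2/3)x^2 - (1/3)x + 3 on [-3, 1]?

7

The derivative is -x^2 - (4/3)x - 1/3, which vanishes at x = -1 and x = -1/3.
Candidates: P(-3) = 7,  P(-1) = 3,  P(-1/3) = 247/81,  P(1) = 5/3.
So the maximum is P(-3) = 7.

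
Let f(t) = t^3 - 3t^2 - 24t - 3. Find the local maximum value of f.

25

f'(t) = 3t^2 - 6t - 24 = 0 at t = -2, 4.
Since f''(t) = 6t - 6, we get f''(-2) = -18 < 0 ⇒ local maximum; f''(4) = 18 > 0 ⇒ local minimum.
The local maximum is f(-2) = 25.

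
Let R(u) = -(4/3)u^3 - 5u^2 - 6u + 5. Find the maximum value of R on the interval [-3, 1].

14

Differentiating, R'(u) = -4u^2 - 10u - 6; which vanishes at u = -3/2 and u = -1.
Evaluating at the critical points and endpoints: R(-3) = 14, R(-3/2) = 29/4, R(-1) = 22/3, R(1) = -22/3.
Hence the absolute maximum is 14 at u = -3.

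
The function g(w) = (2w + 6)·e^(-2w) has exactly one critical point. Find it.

Differentiating with the product rule gives g'(w) = (-4w - 10)·e^(-2w). Since e^(-2w) > 0, the only critical point is w = -5/2.
g''(-5/2) has the same sign as -4 < 0, so this is a local maximum.
g(-5/2) = (1)·e^(5) ≈ 148.4132.

-5/2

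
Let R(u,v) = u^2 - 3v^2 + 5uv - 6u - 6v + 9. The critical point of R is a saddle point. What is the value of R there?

∂R/∂u = 2u + 5v - 6 = 0 and ∂R/∂v = 5u - 6v - 6 = 0, so (u, v) = (66/37, 18/37).
The Hessian has R_{uu} = 2, R_{vv} = -6, R_{uv} = 5, giving D = -37 < 0, so the point is a saddle point.
R(66/37, 18/37) = 81/37.

81/37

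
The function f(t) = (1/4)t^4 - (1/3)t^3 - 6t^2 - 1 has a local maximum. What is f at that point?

-1

Critical points: f'(t) = t^3 - t^2 - 12t vanishes at t = -3, 0, 4.
Second-derivative test with f''(t) = 3t^2 - 2t - 12: f''(-3) = 21 > 0 ⇒ local minimum; f''(0) = -12 < 0 ⇒ local maximum; f''(4) = 28 > 0 ⇒ local minimum.
The local maximum is f(0) = -1.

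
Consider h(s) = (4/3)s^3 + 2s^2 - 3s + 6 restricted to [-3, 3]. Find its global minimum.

-3

Differentiating, h'(s) = 4s^2 + 4s - 3; which vanishes at s = -3/2 and s = 1/2.
Compare values at every candidate in [-3, 3]: h(-3) = -3,  h(-3/2) = 21/2,  h(1/2) = 31/6,  h(3) = 51.
The minimum over the interval is -3, attained at s = -3.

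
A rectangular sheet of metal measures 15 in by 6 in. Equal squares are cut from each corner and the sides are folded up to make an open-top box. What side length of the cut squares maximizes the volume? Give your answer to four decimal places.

1.3206

With cut size x, the volume is V(x) = x(15 − 2x)(6 − 2x) for 0 < x < 3.
V'(x) = 12x^2 − 84x + 90. Setting V'(x) = 0 gives x ≈ 1.3206 (the root in (0, 3)).
V''(x) = 24x − 84 is negative there, so this is the maximum; V ≈ 54.8191.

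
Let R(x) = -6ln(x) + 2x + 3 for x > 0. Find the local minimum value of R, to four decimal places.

R'(x) = -6/x + 2 = 0 gives x = 3.
R''(x) = 6/x², which is positive for x > 0, so this is a local minimum.
R(3) = -6·ln(3) + 6 + 3 ≈ 2.4083.

2.4083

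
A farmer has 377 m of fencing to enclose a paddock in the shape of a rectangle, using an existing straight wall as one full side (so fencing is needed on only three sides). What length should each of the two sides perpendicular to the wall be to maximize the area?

Let the sides perpendicular to the wall have length x and the parallel side y, so 2x + y = 377 and the area is A = xy = x(377 − 2x).
A'(x) = 377 − 4x = 0 gives x = 377/4, and A''(x) = −4 < 0 confirms a maximum.
Then y = 377 − 2·377/4 = 377/2 and A = 142129/8.

377/4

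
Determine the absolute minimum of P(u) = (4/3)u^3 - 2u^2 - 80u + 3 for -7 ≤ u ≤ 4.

-791/3

P'(u) = 4u^2 - 4u - 80, whose only zero in [-7, 4] is u = -4.
Compare values at every candidate in [-7, 4]: P(-7) = 23/3, P(-4) = 617/3, P(4) = -791/3.
Hence the absolute minimum is -791/3 at u = 4.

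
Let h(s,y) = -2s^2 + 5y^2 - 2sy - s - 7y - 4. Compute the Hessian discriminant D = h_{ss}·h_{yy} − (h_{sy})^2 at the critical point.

∂h/∂s = -4s - 2y - 1 = 0 and ∂h/∂y = -2s + 10y - 7 = 0, so (s, y) = (-6/11, 13/22).
The Hessian has h_{ss} = -4, h_{yy} = 10, h_{sy} = -2, giving D = -44 < 0, so the point is a saddle point.
D = (-4)·(10) − (-2)^2 = -44.

-44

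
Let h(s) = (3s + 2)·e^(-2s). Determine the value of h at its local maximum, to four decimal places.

2.0934

By the product rule, h'(s) = (-6s - 1)·e^(-2s). Since e^(-2s) > 0, the only critical point is s = -1/6.
h''(-1/6) has the same sign as -6 < 0, so this is a local maximum.
h(-1/6) = (3/2)·e^(1/3) ≈ 2.0934.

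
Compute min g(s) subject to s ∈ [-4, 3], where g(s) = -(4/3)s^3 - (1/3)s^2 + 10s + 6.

-439/81

Differentiating, g'(s) = -4s^2 - (2/3)s + 10; which vanishes at s = -5/3 and s = 3/2.
Candidates: g(-4) = 46; g(-5/3) = -439/81; g(3/2) = 63/4; g(3) = -3.
So the minimum is g(-5/3) = -439/81.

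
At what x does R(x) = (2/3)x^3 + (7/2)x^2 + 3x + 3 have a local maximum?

R'(x) = 2x^2 + 7x + 3. Setting R'(x) = 0 gives x ∈ {-3, -1/2}.
Second-derivative test with R''(x) = 4x + 7: R''(-3) = -5 < 0 ⇒ local maximum; R''(-1/2) = 5 > 0 ⇒ local minimum.
So the local maximum value is R(-3) = 15/2.

-3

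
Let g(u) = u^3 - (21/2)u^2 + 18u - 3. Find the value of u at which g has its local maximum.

1

g'(u) = 3u^2 - 21u + 18. Setting g'(u) = 0 gives u ∈ {1, 6}.
Second-derivative test with g''(u) = 6u - 21: g''(1) = -15 < 0 ⇒ local maximum; g''(6) = 15 > 0 ⇒ local minimum.
So the local maximum value is g(1) = 11/2.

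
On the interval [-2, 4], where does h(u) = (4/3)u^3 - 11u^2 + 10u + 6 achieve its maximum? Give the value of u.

h'(u) = 4u^2 - 22u + 10, whose only zero in [-2, 4] is u = 1/2.
Compare values at every candidate in [-2, 4]: h(-2) = -206/3, h(1/2) = 101/12, h(4) = -134/3.
Hence the absolute maximum is 101/12 at u = 1/2.

1/2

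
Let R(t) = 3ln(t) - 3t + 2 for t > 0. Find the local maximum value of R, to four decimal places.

-1.0000

R'(t) = 3/t − 3 = 0 gives t = 1.
R''(t) = -3/t², which is negative for t > 0, so this is a local maximum.
R(1) = 3·ln(1) - 3 + 2 ≈ -1.0000.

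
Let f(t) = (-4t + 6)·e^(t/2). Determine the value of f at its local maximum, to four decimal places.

6.2304

f'(t) = (-4)·e^(t/2) + (-4t + 6)·(1/2)·e^(t/2) = (-2t - 1)·e^(t/2). Since e^(t/2) > 0, the only critical point is t = -1/2.
f''(-1/2) has the same sign as -2 < 0, so this is a local maximum.
f(-1/2) = (8)·e^(-1/4) ≈ 6.2304.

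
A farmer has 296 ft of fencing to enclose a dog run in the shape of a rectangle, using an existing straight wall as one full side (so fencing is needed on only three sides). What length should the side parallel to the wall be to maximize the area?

148

Let the sides perpendicular to the wall have length x and the parallel side y, so 2x + y = 296 and the area is A = xy = x(296 − 2x).
A'(x) = 296 − 4x = 0 gives x = 74, and A''(x) = −4 < 0 confirms a maximum.
Then y = 296 − 2·74 = 148 and A = 10952.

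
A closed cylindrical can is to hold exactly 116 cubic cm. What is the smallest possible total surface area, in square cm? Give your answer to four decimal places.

131.6699

With radius r and height h, πr²h = 116 so h = 116/(πr²), and S(r) = 2πr² + 2πrh = 2πr² + 2·116/r.
S'(r) = 4πr − 2·116/r² = 0 ⇒ r³ = 116/(2π), so r ≈ 2.6430 and h = 2r ≈ 5.2859.
S''(r) = 4π + 4·116/r³ > 0, so this is the minimum; S ≈ 131.6699.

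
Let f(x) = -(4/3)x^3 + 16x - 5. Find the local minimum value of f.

Critical points: f'(x) = -4x^2 + 16 vanishes at x = -2, 2.
Second-derivative test with f''(x) = -8x: f''(-2) = 16 > 0 ⇒ local minimum; f''(2) = -16 < 0 ⇒ local maximum.
So the local minimum value is f(-2) = -79/3.

-79/3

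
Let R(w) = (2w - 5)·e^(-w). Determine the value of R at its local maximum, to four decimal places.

0.0604

Differentiating with the product rule gives R'(w) = (-2w + 7)·e^(-w). Since e^(-w) > 0, the only critical point is w = 7/2.
R''(7/2) has the same sign as -2 < 0, so this is a local maximum.
R(7/2) = (2)·e^(-7/2) ≈ 0.0604.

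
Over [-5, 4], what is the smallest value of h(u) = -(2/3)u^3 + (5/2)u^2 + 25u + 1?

-851/24

Differentiating, h'(u) = -2u^2 + 5u + 25; whose only zero in [-5, 4] is u = -5/2.
Evaluating at the critical points and endpoints: h(-5) = 131/6; h(-5/2) = -851/24; h(4) = 295/3.
So the minimum is h(-5/2) = -851/24.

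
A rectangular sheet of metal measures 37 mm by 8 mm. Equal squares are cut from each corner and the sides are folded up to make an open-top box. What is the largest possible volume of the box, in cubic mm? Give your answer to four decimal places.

264.9627

With cut size x, the volume is V(x) = x(37 − 2x)(8 − 2x) for 0 < x < 4.
V'(x) = 12x^2 − 180x + 296. Setting V'(x) = 0 gives x ≈ 1.8801 (the root in (0, 4)).
V''(x) = 24x − 180 is negative there, so this is the maximum; V ≈ 264.9627.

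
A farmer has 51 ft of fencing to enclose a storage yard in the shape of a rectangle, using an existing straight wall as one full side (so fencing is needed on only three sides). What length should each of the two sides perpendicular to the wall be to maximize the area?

51/4

Let the sides perpendicular to the wall have length x and the parallel side y, so 2x + y = 51 and the area is A = xy = x(51 − 2x).
A'(x) = 51 − 4x = 0 gives x = 51/4, and A''(x) = −4 < 0 confirms a maximum.
Then y = 51 − 2·51/4 = 51/2 and A = 2601/8.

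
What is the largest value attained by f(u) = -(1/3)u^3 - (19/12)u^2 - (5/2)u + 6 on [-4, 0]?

12

f'(u) = -u^2 - (19/6)u - 5/2, which vanishes at u = -5/3 and u = -3/2.
Compare values at every candidate in [-4, 0]: f(-4) = 12; f(-5/3) = 2369/324; f(-3/2) = 117/16; f(0) = 6.
So the maximum is f(-4) = 12.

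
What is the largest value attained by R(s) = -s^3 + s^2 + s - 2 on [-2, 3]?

8

The derivative is -3s^2 + 2s + 1, which vanishes at s = -1/3 and s = 1.
Candidates: R(-2) = 8, R(-1/3) = -59/27, R(1) = -1, R(3) = -17.
Hence the absolute maximum is 8 at s = -2.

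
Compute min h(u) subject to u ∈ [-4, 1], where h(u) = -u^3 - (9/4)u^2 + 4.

The derivative is -3u^2 - (9/2)u, which vanishes at u = -3/2 and u = 0.
Compare values at every candidate in [-4, 1]: h(-4) = 32, h(-3/2) = 37/16, h(0) = 4, h(1) = 3/4.
So the minimum is h(1) = 3/4.

3/4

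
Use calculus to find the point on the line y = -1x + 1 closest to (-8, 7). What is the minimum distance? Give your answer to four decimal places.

Minimize D(x)^2 = (x + 8)^2 + (-x - 6)^2.
d/dx[D^2] = 2(x + 8) + 2·(-1)·(-x - 6) = 0 ⇒ x = -7.
Then y = 8 and the distance is √(2) ≈ 1.4142.

1.4142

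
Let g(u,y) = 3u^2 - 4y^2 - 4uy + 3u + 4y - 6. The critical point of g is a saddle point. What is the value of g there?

∂g/∂u = 6u - 4y + 3 = 0 and ∂g/∂y = -4u - 8y + 4 = 0, so (u, y) = (-1/8, 9/16).
The Hessian has g_{uu} = 6, g_{yy} = -8, g_{uy} = -4, giving D = -64 < 0, so the point is a saddle point.
g(-1/8, 9/16) = -81/16.

-81/16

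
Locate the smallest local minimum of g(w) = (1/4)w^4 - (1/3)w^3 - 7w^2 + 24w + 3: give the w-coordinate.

Critical points: g'(w) = w^3 - w^2 - 14w + 24 vanishes at w = -4, 2, 3.
Second-derivative test with g''(w) = 3w^2 - 2w - 14: g''(-4) = 42 > 0 ⇒ local minimum; g''(2) = -6 < 0 ⇒ local maximum; g''(3) = 7 > 0 ⇒ local minimum.
The smallest local minimum is g(-4) = -359/3.

-4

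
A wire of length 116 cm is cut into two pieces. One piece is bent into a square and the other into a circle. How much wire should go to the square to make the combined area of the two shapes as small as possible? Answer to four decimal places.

Let x be the length used for the square. Square side x/4; circle radius (116−x)/(2π).
A(x) = (x/4)² + π·((116−x)/(2π))² = x²/16 + (116−x)²/(4π) for 0 ≤ x ≤ 116. A'(x) = x/8 − (116−x)/(2π) = 0 gives x = 4·116/(π+4) ≈ 64.9715.
A'' = 1/8 + 1/(2π) > 0, so this gives the minimum combined area; x ≈ 64.9715 cm to the square.

64.9715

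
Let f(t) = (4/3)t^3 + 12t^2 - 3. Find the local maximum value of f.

Critical points: f'(t) = 4t^2 + 24t vanishes at t = -6, 0.
Second-derivative test with f''(t) = 8t + 24: f''(-6) = -24 < 0 ⇒ local maximum; f''(0) = 24 > 0 ⇒ local minimum.
Thus f has its local maximum at t = -6, with value 141.

141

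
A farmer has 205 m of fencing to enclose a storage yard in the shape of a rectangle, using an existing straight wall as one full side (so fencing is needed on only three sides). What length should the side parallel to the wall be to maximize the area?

Let the sides perpendicular to the wall have length x and the parallel side y, so 2x + y = 205 and the area is A = xy = x(205 − 2x).
A'(x) = 205 − 4x = 0 gives x = 205/4, and A''(x) = −4 < 0 confirms a maximum.
Then y = 205 − 2·205/4 = 205/2 and A = 42025/8.

205/2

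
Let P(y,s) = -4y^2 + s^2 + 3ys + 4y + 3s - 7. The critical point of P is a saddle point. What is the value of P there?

-231/25

∂P/∂y = -8y + 3s + 4 = 0 and ∂P/∂s = 3y + 2s + 3 = 0, so (y, s) = (-1/25, -36/25).
The Hessian has P_{yy} = -8, P_{ss} = 2, P_{ys} = 3, giving D = -25 < 0, so the point is a saddle point.
P(-1/25, -36/25) = -231/25.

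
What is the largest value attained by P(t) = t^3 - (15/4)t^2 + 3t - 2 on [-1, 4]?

The derivative is 3t^2 - (15/2)t + 3, which vanishes at t = 1/2 and t = 2.
Compare values at every candidate in [-1, 4]: P(-1) = -39/4,  P(1/2) = -21/16,  P(2) = -3,  P(4) = 14.
So the maximum is P(4) = 14.

14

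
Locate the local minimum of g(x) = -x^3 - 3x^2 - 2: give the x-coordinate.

-2

g'(x) = -3x^2 - 6x = 0 at x = -2, 0.
Second-derivative test with g''(x) = -6x - 6: g''(-2) = 6 > 0 ⇒ local minimum; g''(0) = -6 < 0 ⇒ local maximum.
So the local minimum value is g(-2) = -6.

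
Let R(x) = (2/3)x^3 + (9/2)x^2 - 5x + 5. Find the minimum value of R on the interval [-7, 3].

Differentiating, R'(x) = 2x^2 + 9x - 5; which vanishes at x = -5 and x = 1/2.
Evaluating at the critical points and endpoints: R(-7) = 191/6,  R(-5) = 355/6,  R(1/2) = 89/24,  R(3) = 97/2.
Hence the absolute minimum is 89/24 at x = 1/2.

89/24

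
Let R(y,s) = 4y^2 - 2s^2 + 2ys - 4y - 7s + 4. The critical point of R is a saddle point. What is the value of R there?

∂R/∂y = 8y + 2s - 4 = 0 and ∂R/∂s = 2y - 4s - 7 = 0, so (y, s) = (5/6, -4/3).
The Hessian has R_{yy} = 8, R_{ss} = -4, R_{ys} = 2, giving D = -36 < 0, so the point is a saddle point.
R(5/6, -4/3) = 7.

7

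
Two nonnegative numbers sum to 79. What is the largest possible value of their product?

6241/4

With x + y = 79, the product is P(x) = x(79 − x).
P'(x) = 79 − 2x = 0 gives x = 79/2; P'' = −2 < 0, so this is the maximum.
P = 79/2·79/2 = 6241/4.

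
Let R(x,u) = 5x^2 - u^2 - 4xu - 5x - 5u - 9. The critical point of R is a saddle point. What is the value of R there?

∂R/∂x = 10x - 4u - 5 = 0 and ∂R/∂u = -4x - 2u - 5 = 0, so (x, u) = (-5/18, -35/18).
The Hessian has R_{xx} = 10, R_{uu} = -2, R_{xu} = -4, giving D = -36 < 0, so the point is a saddle point.
R(-5/18, -35/18) = -31/9.

-31/9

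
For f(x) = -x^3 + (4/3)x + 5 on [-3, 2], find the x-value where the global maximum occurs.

The derivative is -3x^2 + 4/3, which vanishes at x = -2/3 and x = 2/3.
Evaluating at the critical points and endpoints: f(-3) = 28; f(-2/3) = 119/27; f(2/3) = 151/27; f(2) = -1/3.
So the maximum is f(-3) = 28.

-3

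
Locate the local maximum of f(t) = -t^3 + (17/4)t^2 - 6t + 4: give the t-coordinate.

f'(t) = -3t^2 + (17/2)t - 6 = 0 at t = 4/3, 3/2.
f''(t) = -6t + 17/2. f''(4/3) = 1/2 > 0 ⇒ local minimum; f''(3/2) = -1/2 < 0 ⇒ local maximum.
So the local maximum value is f(3/2) = 19/16.

3/2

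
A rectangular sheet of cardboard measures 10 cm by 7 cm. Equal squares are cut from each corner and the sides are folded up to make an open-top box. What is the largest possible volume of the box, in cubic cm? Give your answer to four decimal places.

42.3766

With cut size x, the volume is V(x) = x(10 − 2x)(7 − 2x) for 0 < x < 3.5.
V'(x) = 12x^2 − 68x + 70. Setting V'(x) = 0 gives x ≈ 1.3520 (the root in (0, 3.5)).
V''(x) = 24x − 68 is negative there, so this is the maximum; V ≈ 42.3766.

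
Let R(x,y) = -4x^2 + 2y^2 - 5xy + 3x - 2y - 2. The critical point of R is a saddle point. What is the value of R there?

-142/57

∂R/∂x = -8x - 5y + 3 = 0 and ∂R/∂y = -5x + 4y - 2 = 0, so (x, y) = (2/57, 31/57).
The Hessian has R_{xx} = -8, R_{yy} = 4, R_{xy} = -5, giving D = -57 < 0, so the point is a saddle point.
R(2/57, 31/57) = -142/57.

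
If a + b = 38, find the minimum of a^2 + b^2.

With a + b = 38, a^2 + b^2 = a^2 + (38 − a)^2.
The derivative 2a − 2(38 − a) = 4a − 76 vanishes at a = 19; second derivative 4 > 0, a minimum.
The minimum is 2·(19)^2 = 722.

722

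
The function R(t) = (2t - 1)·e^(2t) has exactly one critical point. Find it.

0

By the product rule, R'(t) = (4t)·e^(2t). Since e^(2t) > 0, the only critical point is t = 0.
R''(0) has the same sign as 4 > 0, so this is a local minimum.
R(0) = (-1)·e^(0) ≈ -1.0000.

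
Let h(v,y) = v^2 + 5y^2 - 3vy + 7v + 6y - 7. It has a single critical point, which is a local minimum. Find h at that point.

-44

∂h/∂v = 2v - 3y + 7 = 0 and ∂h/∂y = -3v + 10y + 6 = 0, so (v, y) = (-8, -3).
The Hessian has h_{vv} = 2, h_{yy} = 10, h_{vy} = -3, giving D = 11 > 0 with h_{vv} > 0, so the point is a local minimum.
h(-8, -3) = -44.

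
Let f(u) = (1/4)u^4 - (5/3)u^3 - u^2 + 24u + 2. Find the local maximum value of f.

Critical points: f'(u) = u^3 - 5u^2 - 2u + 24 vanishes at u = -2, 3, 4.
Second-derivative test with f''(u) = 3u^2 - 10u - 2: f''(-2) = 30 > 0 ⇒ local minimum; f''(3) = -5 < 0 ⇒ local maximum; f''(4) = 6 > 0 ⇒ local minimum.
Thus f has its local maximum at u = 3, with value 161/4.

161/4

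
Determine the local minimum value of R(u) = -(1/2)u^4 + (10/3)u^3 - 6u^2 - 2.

R'(u) = -2u^3 + 10u^2 - 12u. Setting R'(u) = 0 gives u ∈ {0, 2, 3}.
Since R''(u) = -6u^2 + 20u - 12, we get R''(0) = -12 < 0 ⇒ local maximum; R''(2) = 4 > 0 ⇒ local minimum; R''(3) = -6 < 0 ⇒ local maximum.
The local minimum is R(2) = -22/3.

-22/3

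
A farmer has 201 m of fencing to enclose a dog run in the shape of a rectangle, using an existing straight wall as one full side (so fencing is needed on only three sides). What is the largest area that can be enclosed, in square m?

Let the sides perpendicular to the wall have length x and the parallel side y, so 2x + y = 201 and the area is A = xy = x(201 − 2x).
A'(x) = 201 − 4x = 0 gives x = 201/4, and A''(x) = −4 < 0 confirms a maximum.
Then y = 201 − 2·201/4 = 201/2 and A = 40401/8.

40401/8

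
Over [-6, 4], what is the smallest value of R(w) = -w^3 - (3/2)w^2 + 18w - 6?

-93/2

The derivative is -3w^2 - 3w + 18, which vanishes at w = -3 and w = 2.
Compare values at every candidate in [-6, 4]: R(-6) = 48,  R(-3) = -93/2,  R(2) = 16,  R(4) = -22.
The minimum over the interval is -93/2, attained at w = -3.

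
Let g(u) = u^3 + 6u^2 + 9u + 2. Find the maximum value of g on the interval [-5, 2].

52

Differentiating, g'(u) = 3u^2 + 12u + 9; which vanishes at u = -3 and u = -1.
Candidates: g(-5) = -18,  g(-3) = 2,  g(-1) = -2,  g(2) = 52.
The maximum over the interval is 52, attained at u = 2.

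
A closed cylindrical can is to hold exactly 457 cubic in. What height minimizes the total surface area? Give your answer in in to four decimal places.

With radius r and height h, πr²h = 457 so h = 457/(πr²), and S(r) = 2πr² + 2πrh = 2πr² + 2·457/r.
S'(r) = 4πr − 2·457/r² = 0 ⇒ r³ = 457/(2π), so r ≈ 4.1743 and h = 2r ≈ 8.3485.
S''(r) = 4π + 4·457/r³ > 0, so this is the minimum; S ≈ 328.4420.

8.3485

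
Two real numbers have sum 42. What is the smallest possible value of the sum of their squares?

With a + b = 42, a^2 + b^2 = a^2 + (42 − a)^2.
The derivative 2a − 2(42 − a) = 4a − 84 vanishes at a = 21; second derivative 4 > 0, a minimum.
The minimum is 2·(21)^2 = 882.

882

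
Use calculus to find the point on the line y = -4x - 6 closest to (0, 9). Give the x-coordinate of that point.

Minimize D(x)^2 = (x + 0)^2 + (-4x - 15)^2.
d/dx[D^2] = 2(x + 0) + 2·(-4)·(-4x - 15) = 0 ⇒ x = -60/17.
Then y = 138/17 and the distance is √(225/17) ≈ 3.6380.

-60/17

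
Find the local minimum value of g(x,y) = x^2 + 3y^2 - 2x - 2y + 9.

23/3

∂g/∂x = 2x - 2 = 0 and ∂g/∂y = 6y - 2 = 0, so (x, y) = (1, 1/3).
The Hessian has g_{xx} = 2, g_{yy} = 6, g_{xy} = 0, giving D = 12 > 0 with g_{xx} > 0, so the point is a local minimum.
g(1, 1/3) = 23/3.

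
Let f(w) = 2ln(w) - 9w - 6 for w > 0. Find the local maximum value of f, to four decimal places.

-11.0082

f'(w) = 2/w − 9 = 0 gives w = 2/9.
f''(w) = -2/w², which is negative for w > 0, so this is a local maximum.
f(2/9) = 2·ln(2/9) - 2 - 6 ≈ -11.0082.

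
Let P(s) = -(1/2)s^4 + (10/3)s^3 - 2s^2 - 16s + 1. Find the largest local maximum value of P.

Critical points: P'(s) = -2s^3 + 10s^2 - 4s - 16 vanishes at s = -1, 2, 4.
Second-derivative test with P''(s) = -6s^2 + 20s - 4: P''(-1) = -30 < 0 ⇒ local maximum; P''(2) = 12 > 0 ⇒ local minimum; P''(4) = -20 < 0 ⇒ local maximum.
So the largest local maximum value is P(-1) = 67/6.

67/6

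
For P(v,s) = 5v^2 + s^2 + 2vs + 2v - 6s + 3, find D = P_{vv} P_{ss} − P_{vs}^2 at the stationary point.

∂P/∂v = 10v + 2s + 2 = 0 and ∂P/∂s = 2v + 2s - 6 = 0, so (v, s) = (-1, 4).
The Hessian has P_{vv} = 10, P_{ss} = 2, P_{vs} = 2, giving D = 16 > 0 with P_{vv} > 0, so the point is a local minimum.
D = (10)·(2) − (2)^2 = 16.

16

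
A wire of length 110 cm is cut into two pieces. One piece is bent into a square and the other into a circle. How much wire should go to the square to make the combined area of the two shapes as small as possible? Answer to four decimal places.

61.6109

Let x be the length used for the square. Square side x/4; circle radius (110−x)/(2π).
A(x) = (x/4)² + π·((110−x)/(2π))² = x²/16 + (110−x)²/(4π) for 0 ≤ x ≤ 110. A'(x) = x/8 − (110−x)/(2π) = 0 gives x = 4·110/(π+4) ≈ 61.6109.
A'' = 1/8 + 1/(2π) > 0, so this gives the minimum combined area; x ≈ 61.6109 cm to the square.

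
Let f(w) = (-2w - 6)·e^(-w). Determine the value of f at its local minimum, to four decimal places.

f'(w) = (-2)·e^(-w) + (-2w - 6)·(-1)·e^(-w) = (2w + 4)·e^(-w). Since e^(-w) > 0, the only critical point is w = -2.
f''(-2) has the same sign as 2 > 0, so this is a local minimum.
f(-2) = (-2)·e^(2) ≈ -14.7781.

-14.7781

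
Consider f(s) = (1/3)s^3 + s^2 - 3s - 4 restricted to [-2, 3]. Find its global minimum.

Differentiating, f'(s) = s^2 + 2s - 3; whose only zero in [-2, 3] is s = 1.
Evaluating at the critical points and endpoints: f(-2) = 10/3, f(1) = -17/3, f(3) = 5.
The minimum over the interval is -17/3, attained at s = 1.

-17/3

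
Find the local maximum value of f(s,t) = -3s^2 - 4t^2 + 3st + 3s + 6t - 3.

27/13

∂f/∂s = -6s + 3t + 3 = 0 and ∂f/∂t = 3s - 8t + 6 = 0, so (s, t) = (14/13, 15/13).
The Hessian has f_{ss} = -6, f_{tt} = -8, f_{st} = 3, giving D = 39 > 0 with f_{ss} < 0, so the point is a local maximum.
f(14/13, 15/13) = 27/13.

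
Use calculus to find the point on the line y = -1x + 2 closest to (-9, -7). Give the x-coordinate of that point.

Minimize D(x)^2 = (x + 9)^2 + (-x + 9)^2.
d/dx[D^2] = 2(x + 9) + 2·(-1)·(-x + 9) = 0 ⇒ x = 0.
Then y = 2 and the distance is √(162) ≈ 12.7279.

0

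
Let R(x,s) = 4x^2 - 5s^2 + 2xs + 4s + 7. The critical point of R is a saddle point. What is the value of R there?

163/21

∂R/∂x = 8x + 2s = 0 and ∂R/∂s = 2x - 10s + 4 = 0, so (x, s) = (-2/21, 8/21).
The Hessian has R_{xx} = 8, R_{ss} = -10, R_{xs} = 2, giving D = -84 < 0, so the point is a saddle point.
R(-2/21, 8/21) = 163/21.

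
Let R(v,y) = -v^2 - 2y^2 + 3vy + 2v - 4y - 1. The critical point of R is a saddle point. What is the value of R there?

-1

∂R/∂v = -2v + 3y + 2 = 0 and ∂R/∂y = 3v - 4y - 4 = 0, so (v, y) = (4, 2).
The Hessian has R_{vv} = -2, R_{yy} = -4, R_{vy} = 3, giving D = -1 < 0, so the point is a saddle point.
R(4, 2) = -1.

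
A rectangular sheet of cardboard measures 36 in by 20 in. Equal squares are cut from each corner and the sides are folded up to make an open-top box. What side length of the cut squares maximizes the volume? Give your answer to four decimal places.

With cut size x, the volume is V(x) = x(36 − 2x)(20 − 2x) for 0 < x < 10.
V'(x) = 12x^2 − 224x + 720. Setting V'(x) = 0 gives x ≈ 4.1265 (the root in (0, 10)).
V''(x) = 24x − 224 is negative there, so this is the maximum; V ≈ 1345.0080.

4.1265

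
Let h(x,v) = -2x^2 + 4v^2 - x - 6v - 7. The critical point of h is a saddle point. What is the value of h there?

-73/8

∂h/∂x = -4x - 1 = 0 and ∂h/∂v = 8v - 6 = 0, so (x, v) = (-1/4, 3/4).
The Hessian has h_{xx} = -4, h_{vv} = 8, h_{xv} = 0, giving D = -32 < 0, so the point is a saddle point.
h(-1/4, 3/4) = -73/8.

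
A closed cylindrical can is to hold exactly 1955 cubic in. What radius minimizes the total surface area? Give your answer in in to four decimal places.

6.7762

With radius r and height h, πr²h = 1955 so h = 1955/(πr²), and S(r) = 2πr² + 2πrh = 2πr² + 2·1955/r.
S'(r) = 4πr − 2·1955/r² = 0 ⇒ r³ = 1955/(2π), so r ≈ 6.7762 and h = 2r ≈ 13.5525.
S''(r) = 4π + 4·1955/r³ > 0, so this is the minimum; S ≈ 865.5239.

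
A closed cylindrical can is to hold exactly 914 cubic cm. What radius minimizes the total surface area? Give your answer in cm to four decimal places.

With radius r and height h, πr²h = 914 so h = 914/(πr²), and S(r) = 2πr² + 2πrh = 2πr² + 2·914/r.
S'(r) = 4πr − 2·914/r² = 0 ⇒ r³ = 914/(2π), so r ≈ 5.2592 and h = 2r ≈ 10.5185.
S''(r) = 4π + 4·914/r³ > 0, so this is the minimum; S ≈ 521.3692.

5.2592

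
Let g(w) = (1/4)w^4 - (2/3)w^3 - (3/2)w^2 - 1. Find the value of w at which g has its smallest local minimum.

Critical points: g'(w) = w^3 - 2w^2 - 3w vanishes at w = -1, 0, 3.
Second-derivative test with g''(w) = 3w^2 - 4w - 3: g''(-1) = 4 > 0 ⇒ local minimum; g''(0) = -3 < 0 ⇒ local maximum; g''(3) = 12 > 0 ⇒ local minimum.
So the smallest local minimum value is g(3) = -49/4.

3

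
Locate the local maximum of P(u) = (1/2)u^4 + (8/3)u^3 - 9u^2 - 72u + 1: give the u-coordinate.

Critical points: P'(u) = 2u^3 + 8u^2 - 18u - 72 vanishes at u = -4, -3, 3.
Since P''(u) = 6u^2 + 16u - 18, we get P''(-4) = 14 > 0 ⇒ local minimum; P''(-3) = -12 < 0 ⇒ local maximum; P''(3) = 84 > 0 ⇒ local minimum.
Thus P has its local maximum at u = -3, with value 209/2.

-3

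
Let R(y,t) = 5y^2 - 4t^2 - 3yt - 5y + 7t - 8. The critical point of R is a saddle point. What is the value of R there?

∂R/∂y = 10y - 3t - 5 = 0 and ∂R/∂t = -3y - 8t + 7 = 0, so (y, t) = (61/89, 55/89).
The Hessian has R_{yy} = 10, R_{tt} = -8, R_{yt} = -3, giving D = -89 < 0, so the point is a saddle point.
R(61/89, 55/89) = -672/89.

-672/89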